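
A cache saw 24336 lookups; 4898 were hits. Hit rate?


Formula: hit rate = hits / (hits + misses) * 100
hit rate = 4898 / (4898 + 19438) * 100
hit rate = 4898 / 24336 * 100
hit rate = 20.13%

20.13%


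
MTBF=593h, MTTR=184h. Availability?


Availability = MTBF / (MTBF + MTTR)
Availability = 593 / (593 + 184)
Availability = 593 / 777
Availability = 76.3192%

76.3192%


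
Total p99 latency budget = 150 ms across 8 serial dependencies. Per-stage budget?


Formula: per_stage = total_budget / stages
per_stage = 150 / 8
per_stage = 18.75 ms

18.75 ms


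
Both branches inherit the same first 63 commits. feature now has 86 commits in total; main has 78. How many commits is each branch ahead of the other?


Common ancestor: commit #63
feature commits after divergence: 86 - 63 = 23
main commits after divergence: 78 - 63 = 15
feature is 23 commits ahead of main
main is 15 commits ahead of feature

feature ahead: 23, main ahead: 15


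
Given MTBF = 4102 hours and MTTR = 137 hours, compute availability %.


Availability = MTBF / (MTBF + MTTR)
Availability = 4102 / (4102 + 137)
Availability = 4102 / 4239
Availability = 96.7681%

96.7681%


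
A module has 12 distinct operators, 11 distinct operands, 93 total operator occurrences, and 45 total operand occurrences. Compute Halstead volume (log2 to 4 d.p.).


Formula: V = N * log2(η), where N = N1 + N2 and η = η1 + η2
η = 12 + 11 = 23
N = 93 + 45 = 138
log2(23) ≈ 4.5236
V = 138 * 4.5236 = 624.26

624.26


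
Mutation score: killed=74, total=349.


Mutation score = killed / total * 100
Mutation score = 74 / 349 * 100
Mutation score = 21.2%

21.2%


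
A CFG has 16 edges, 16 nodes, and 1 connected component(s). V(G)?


Formula: V(G) = E - N + 2P
V(G) = 16 - 16 + 2*1
V(G) = 0 + 2
V(G) = 2

2


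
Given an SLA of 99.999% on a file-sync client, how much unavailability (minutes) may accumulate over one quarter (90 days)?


Formula: allowed downtime = period * (100 - SLA) / 100
Period (quarter (90 days)) = 129600 minutes
Unavailability fraction = (100 - 99.999) / 100
Allowed downtime = 129600 * (100 - 99.999) / 100
Allowed downtime = 1.296 minutes

1.296 minutes


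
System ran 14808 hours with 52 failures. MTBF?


Formula: MTBF = Total operating time / Number of failures
MTBF = 14808 / 52
MTBF = 284.77 hours

284.77 hours


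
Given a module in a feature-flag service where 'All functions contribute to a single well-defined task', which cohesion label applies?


Reasoning: Best: single purpose
Type: Functional cohesion

Functional cohesion


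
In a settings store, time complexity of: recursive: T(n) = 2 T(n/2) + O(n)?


Reasoning: master theorem case 2 (merge-sort recurrence)
Complexity: O(n log n)

O(n log n)


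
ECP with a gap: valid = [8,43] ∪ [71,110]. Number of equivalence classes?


Valid ranges: [8,43] and [71,110]
Class 1: x < 8 — invalid
Class 2: 8 ≤ x ≤ 43 — valid
Class 3: 43 < x < 71 — invalid (gap between ranges)
Class 4: 71 ≤ x ≤ 110 — valid
Class 5: x > 110 — invalid
Total equivalence classes: 5

5 equivalence classes


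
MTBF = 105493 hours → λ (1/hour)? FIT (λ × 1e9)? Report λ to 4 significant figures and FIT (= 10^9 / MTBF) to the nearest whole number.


Formula: λ = 1 / MTBF; FIT = λ × 1e9 = 1e9 / MTBF
λ = 1 / 105493 ≈ 9.479e-06 failures/hour
FIT = 1e9 / 105493 ≈ 9479 failures per 1e9 hours (nearest whole number)

λ = 9.479e-06 /h, FIT = 9479


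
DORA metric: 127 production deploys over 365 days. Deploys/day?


Formula: deployments per day = releases / days
= 127 / 365
= 0.348 deploys/day
(equivalently, 2.44 deploys/week)

0.348 deploys/day


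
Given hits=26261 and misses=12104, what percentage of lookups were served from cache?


Formula: hit rate = hits / (hits + misses) * 100
hit rate = 26261 / (26261 + 12104) * 100
hit rate = 26261 / 38365 * 100
hit rate = 68.45%

68.45%


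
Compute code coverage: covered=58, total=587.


Coverage = covered / total * 100
Coverage = 58 / 587 * 100
Coverage = 9.88%

9.88%


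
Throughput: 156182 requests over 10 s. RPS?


Formula: throughput = requests / seconds
throughput = 156182 / 10
throughput = 15618.2 requests/second

15618.2 requests/second


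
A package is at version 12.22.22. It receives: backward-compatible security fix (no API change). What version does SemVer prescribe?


Current: 12.22.22
Change category: 'backward-compatible security fix (no API change)' → patch bump
SemVer rule: patch bump → increment PATCH (MAJOR and MINOR unchanged)
New: 12.22.23

12.22.23


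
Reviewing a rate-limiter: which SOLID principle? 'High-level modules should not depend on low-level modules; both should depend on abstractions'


This describes the Dependency Inversion Principle (DIP)

Dependency Inversion Principle (DIP)


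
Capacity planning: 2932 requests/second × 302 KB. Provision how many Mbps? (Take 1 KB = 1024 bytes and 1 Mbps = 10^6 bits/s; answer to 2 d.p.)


Formula: Mbps = payload_bytes * RPS * 8 / 1e6
Payload per request = 302 KB = 302 * 1024 = 309248 bytes
Total bytes/sec = 309248 * 2932 = 906715136
Total bits/sec = 906715136 * 8 = 7253721088
Mbps = 7253721088 / 1e6 = 7253.72

7253.72 Mbps


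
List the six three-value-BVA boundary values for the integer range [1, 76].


Range: [1, 76]
Boundaries: just below min, min, min+1, max-1, max, just above max
Values: [0, 1, 2, 75, 76, 77]

[0, 1, 2, 75, 76, 77]


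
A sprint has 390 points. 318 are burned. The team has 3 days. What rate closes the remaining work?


Formula: Required rate = Remaining points / Days left
Remaining = 390 - 318 = 72 points
Required rate = 72 / 3 = 24.0 points/day

24.0 points/day


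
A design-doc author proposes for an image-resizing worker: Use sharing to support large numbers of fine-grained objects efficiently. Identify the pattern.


This matches the Flyweight pattern

Flyweight


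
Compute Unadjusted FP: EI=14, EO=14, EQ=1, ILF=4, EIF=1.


UFP = EI*4 + EO*5 + EQ*4 + ILF*10 + EIF*7
UFP = 14*4 + 14*5 + 1*4 + 4*10 + 1*7
UFP = 56 + 70 + 4 + 40 + 7
UFP = 177

177


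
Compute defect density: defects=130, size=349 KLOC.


Defect density = defects / KLOC
Defect density = 130 / 349
Defect density = 0.372 defects/KLOC

0.372 defects/KLOC


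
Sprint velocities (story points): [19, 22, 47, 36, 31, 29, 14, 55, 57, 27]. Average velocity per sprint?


Formula: Avg velocity = Total points / Number of sprints
Points: [19, 22, 47, 36, 31, 29, 14, 55, 57, 27]
Sum = 19 + 22 + 47 + 36 + 31 + 29 + 14 + 55 + 57 + 27 = 337
Avg velocity = 337 / 10 = 33.7 points/sprint

33.7 points/sprint


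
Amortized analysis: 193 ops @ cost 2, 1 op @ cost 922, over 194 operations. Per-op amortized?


Formula: Amortized cost = Total cost / Operations
Total cost = (193 * 2) + (1 * 922)
Total cost = 386 + 922 = 1308
Amortized = 1308 / 194 = 6.7423

6.7423


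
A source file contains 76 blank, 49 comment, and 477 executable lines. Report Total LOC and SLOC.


Total LOC = blank + comment + code
Total LOC = 76 + 49 + 477 = 602
SLOC (source only) = code = 477

Total LOC: 602, SLOC: 477


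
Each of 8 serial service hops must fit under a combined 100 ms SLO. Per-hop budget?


Formula: per_stage = total_budget / stages
per_stage = 100 / 8
per_stage = 12.5 ms

12.5 ms


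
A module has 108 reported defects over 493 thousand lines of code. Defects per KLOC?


Defect density = defects / KLOC
Defect density = 108 / 493
Defect density = 0.219 defects/KLOC

0.219 defects/KLOC


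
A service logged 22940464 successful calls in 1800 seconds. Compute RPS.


Formula: throughput = requests / seconds
throughput = 22940464 / 1800
throughput = 12744.7 requests/second

12744.7 requests/second


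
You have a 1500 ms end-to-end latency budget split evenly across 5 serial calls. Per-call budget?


Formula: per_stage = total_budget / stages
per_stage = 1500 / 5
per_stage = 300.0 ms

300.0 ms


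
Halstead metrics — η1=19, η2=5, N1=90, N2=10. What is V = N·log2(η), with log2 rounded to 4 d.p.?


Formula: V = N * log2(η), where N = N1 + N2 and η = η1 + η2
η = 19 + 5 = 24
N = 90 + 10 = 100
log2(24) ≈ 4.5850
V = 100 * 4.5850 = 458.50

458.50


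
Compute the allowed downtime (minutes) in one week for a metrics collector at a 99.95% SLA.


Formula: allowed downtime = period * (100 - SLA) / 100
Period (week) = 10080 minutes
Unavailability fraction = (100 - 99.95) / 100
Allowed downtime = 10080 * (100 - 99.95) / 100
Allowed downtime = 5.04 minutes

5.04 minutes


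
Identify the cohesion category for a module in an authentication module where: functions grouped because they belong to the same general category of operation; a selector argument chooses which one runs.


Reasoning: Grouped by category of activity, not by data or sequence
Type: Logical cohesion

Logical cohesion


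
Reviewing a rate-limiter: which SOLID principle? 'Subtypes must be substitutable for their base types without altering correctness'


This describes the Liskov Substitution Principle (LSP)

Liskov Substitution Principle (LSP)


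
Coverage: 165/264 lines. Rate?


Coverage = covered / total * 100
Coverage = 165 / 264 * 100
Coverage = 62.5%

62.5%


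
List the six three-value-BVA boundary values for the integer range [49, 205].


Range: [49, 205]
Boundaries: just below min, min, min+1, max-1, max, just above max
Values: [48, 49, 50, 204, 205, 206]

[48, 49, 50, 204, 205, 206]


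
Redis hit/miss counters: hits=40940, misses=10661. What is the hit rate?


Formula: hit rate = hits / (hits + misses) * 100
hit rate = 40940 / (40940 + 10661) * 100
hit rate = 40940 / 51601 * 100
hit rate = 79.34%

79.34%


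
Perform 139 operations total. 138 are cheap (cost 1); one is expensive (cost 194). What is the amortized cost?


Formula: Amortized cost = Total cost / Operations
Total cost = (138 * 1) + (1 * 194)
Total cost = 138 + 194 = 332
Amortized = 332 / 139 = 2.3885

2.3885


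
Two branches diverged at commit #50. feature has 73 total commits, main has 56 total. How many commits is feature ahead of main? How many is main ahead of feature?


Common ancestor: commit #50
feature commits after divergence: 73 - 50 = 23
main commits after divergence: 56 - 50 = 6
feature is 23 commits ahead of main
main is 6 commits ahead of feature

feature ahead: 23, main ahead: 6


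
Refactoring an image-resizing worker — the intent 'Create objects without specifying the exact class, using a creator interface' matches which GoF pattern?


This matches the Factory Method pattern

Factory Method


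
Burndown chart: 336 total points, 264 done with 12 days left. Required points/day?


Formula: Required rate = Remaining points / Days left
Remaining = 336 - 264 = 72 points
Required rate = 72 / 12 = 6.0 points/day

6.0 points/day


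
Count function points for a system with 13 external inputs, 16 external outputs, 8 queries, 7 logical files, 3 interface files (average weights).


UFP = EI*4 + EO*5 + EQ*4 + ILF*10 + EIF*7
UFP = 13*4 + 16*5 + 8*4 + 7*10 + 3*7
UFP = 52 + 80 + 32 + 70 + 21
UFP = 255

255


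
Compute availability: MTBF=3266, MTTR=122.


Availability = MTBF / (MTBF + MTTR)
Availability = 3266 / (3266 + 122)
Availability = 3266 / 3388
Availability = 96.3991%

96.3991%


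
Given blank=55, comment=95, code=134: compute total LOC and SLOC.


Total LOC = blank + comment + code
Total LOC = 55 + 95 + 134 = 284
SLOC (source only) = code = 134

Total LOC: 284, SLOC: 134


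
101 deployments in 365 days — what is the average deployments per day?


Formula: deployments per day = releases / days
= 101 / 365
= 0.277 deploys/day
(equivalently, 1.94 deploys/week)

0.277 deploys/day


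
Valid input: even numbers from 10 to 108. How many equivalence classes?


Constraint: even integers in [10, 108]
Class 1: x < 10 — out-of-range invalid
Class 2: x in [10,108] but odd — wrong type invalid
Class 3: x in [10,108] and even — valid
Class 4: x > 108 — out-of-range invalid
Total equivalence classes: 4

4 equivalence classes


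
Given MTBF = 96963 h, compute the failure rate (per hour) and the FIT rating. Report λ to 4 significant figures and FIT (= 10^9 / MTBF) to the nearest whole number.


Formula: λ = 1 / MTBF; FIT = λ × 1e9 = 1e9 / MTBF
λ = 1 / 96963 ≈ 1.031e-05 failures/hour
FIT = 1e9 / 96963 ≈ 10313 failures per 1e9 hours (nearest whole number)

λ = 1.031e-05 /h, FIT = 10313


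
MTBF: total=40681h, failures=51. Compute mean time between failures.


Formula: MTBF = Total operating time / Number of failures
MTBF = 40681 / 51
MTBF = 797.67 hours

797.67 hours


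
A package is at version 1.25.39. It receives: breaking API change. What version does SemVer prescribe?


Current: 1.25.39
Change category: 'breaking API change' → major bump
SemVer rule: major bump → increment MAJOR, reset MINOR and PATCH to 0
New: 2.0.0

2.0.0


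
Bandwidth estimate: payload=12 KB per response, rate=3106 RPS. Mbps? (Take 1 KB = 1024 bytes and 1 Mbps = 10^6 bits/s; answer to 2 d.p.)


Formula: Mbps = payload_bytes * RPS * 8 / 1e6
Payload per request = 12 KB = 12 * 1024 = 12288 bytes
Total bytes/sec = 12288 * 3106 = 38166528
Total bits/sec = 38166528 * 8 = 305332224
Mbps = 305332224 / 1e6 = 305.33

305.33 Mbps


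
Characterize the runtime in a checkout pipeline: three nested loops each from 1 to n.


Reasoning: three levels of nesting over n
Complexity: O(n^3)

O(n^3)


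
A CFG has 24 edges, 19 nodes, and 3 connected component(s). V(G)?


Formula: V(G) = E - N + 2P
V(G) = 24 - 19 + 2*3
V(G) = 5 + 6
V(G) = 11

11


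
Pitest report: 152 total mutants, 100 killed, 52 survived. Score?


Mutation score = killed / total * 100
Mutation score = 100 / 152 * 100
Mutation score = 65.79%

65.79%


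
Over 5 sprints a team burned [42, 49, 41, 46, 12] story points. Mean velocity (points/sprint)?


Formula: Avg velocity = Total points / Number of sprints
Points: [42, 49, 41, 46, 12]
Sum = 42 + 49 + 41 + 46 + 12 = 190
Avg velocity = 190 / 5 = 38.0 points/sprint

38.0 points/sprint


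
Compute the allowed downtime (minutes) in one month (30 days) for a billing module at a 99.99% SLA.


Formula: allowed downtime = period * (100 - SLA) / 100
Period (month (30 days)) = 43200 minutes
Unavailability fraction = (100 - 99.99) / 100
Allowed downtime = 43200 * (100 - 99.99) / 100
Allowed downtime = 4.32 minutes

4.32 minutes


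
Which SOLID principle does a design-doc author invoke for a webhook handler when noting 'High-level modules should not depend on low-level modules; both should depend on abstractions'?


This describes the Dependency Inversion Principle (DIP)

Dependency Inversion Principle (DIP)


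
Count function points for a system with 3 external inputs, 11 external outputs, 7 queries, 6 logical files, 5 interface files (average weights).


UFP = EI*4 + EO*5 + EQ*4 + ILF*10 + EIF*7
UFP = 3*4 + 11*5 + 7*4 + 6*10 + 5*7
UFP = 12 + 55 + 28 + 60 + 35
UFP = 190

190


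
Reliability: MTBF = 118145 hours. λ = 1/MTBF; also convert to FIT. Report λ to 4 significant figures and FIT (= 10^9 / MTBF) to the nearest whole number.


Formula: λ = 1 / MTBF; FIT = λ × 1e9 = 1e9 / MTBF
λ = 1 / 118145 ≈ 8.464e-06 failures/hour
FIT = 1e9 / 118145 ≈ 8464 failures per 1e9 hours (nearest whole number)

λ = 8.464e-06 /h, FIT = 8464


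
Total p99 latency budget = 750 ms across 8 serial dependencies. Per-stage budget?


Formula: per_stage = total_budget / stages
per_stage = 750 / 8
per_stage = 93.75 ms

93.75 ms


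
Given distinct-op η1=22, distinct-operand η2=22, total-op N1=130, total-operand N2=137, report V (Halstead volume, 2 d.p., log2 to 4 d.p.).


Formula: V = N * log2(η), where N = N1 + N2 and η = η1 + η2
η = 22 + 22 = 44
N = 130 + 137 = 267
log2(44) ≈ 5.4594
V = 267 * 5.4594 = 1457.66

1457.66


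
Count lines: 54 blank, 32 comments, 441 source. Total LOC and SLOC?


Total LOC = blank + comment + code
Total LOC = 54 + 32 + 441 = 527
SLOC (source only) = code = 441

Total LOC: 527, SLOC: 441


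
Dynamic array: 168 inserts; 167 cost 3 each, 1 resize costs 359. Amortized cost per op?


Formula: Amortized cost = Total cost / Operations
Total cost = (167 * 3) + (1 * 359)
Total cost = 501 + 359 = 860
Amortized = 860 / 168 = 5.119

5.119


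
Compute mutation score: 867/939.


Mutation score = killed / total * 100
Mutation score = 867 / 939 * 100
Mutation score = 92.33%

92.33%


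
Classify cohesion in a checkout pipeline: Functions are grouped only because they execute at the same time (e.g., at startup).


Reasoning: Related by timing only
Type: Temporal cohesion

Temporal cohesion


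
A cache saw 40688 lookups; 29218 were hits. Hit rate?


Formula: hit rate = hits / (hits + misses) * 100
hit rate = 29218 / (29218 + 11470) * 100
hit rate = 29218 / 40688 * 100
hit rate = 71.81%

71.81%


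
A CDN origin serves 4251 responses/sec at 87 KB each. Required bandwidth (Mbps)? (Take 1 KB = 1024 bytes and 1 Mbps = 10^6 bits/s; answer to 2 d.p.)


Formula: Mbps = payload_bytes * RPS * 8 / 1e6
Payload per request = 87 KB = 87 * 1024 = 89088 bytes
Total bytes/sec = 89088 * 4251 = 378713088
Total bits/sec = 378713088 * 8 = 3029704704
Mbps = 3029704704 / 1e6 = 3029.7

3029.7 Mbps


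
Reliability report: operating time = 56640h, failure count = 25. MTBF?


Formula: MTBF = Total operating time / Number of failures
MTBF = 56640 / 25
MTBF = 2265.6 hours

2265.6 hours


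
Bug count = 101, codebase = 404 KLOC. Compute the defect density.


Defect density = defects / KLOC
Defect density = 101 / 404
Defect density = 0.25 defects/KLOC

0.25 defects/KLOC


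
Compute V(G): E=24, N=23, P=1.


Formula: V(G) = E - N + 2P
V(G) = 24 - 23 + 2*1
V(G) = 1 + 2
V(G) = 3

3


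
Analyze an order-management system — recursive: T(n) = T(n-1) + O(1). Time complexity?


Reasoning: linear recursion with constant work per frame
Complexity: O(n)

O(n)


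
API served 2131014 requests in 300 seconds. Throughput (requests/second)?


Formula: throughput = requests / seconds
throughput = 2131014 / 300
throughput = 7103.38 requests/second

7103.38 requests/second


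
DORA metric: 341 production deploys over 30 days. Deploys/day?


Formula: deployments per day = releases / days
= 341 / 30
= 11.367 deploys/day
(equivalently, 79.57 deploys/week)

11.367 deploys/day


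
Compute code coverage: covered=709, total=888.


Coverage = covered / total * 100
Coverage = 709 / 888 * 100
Coverage = 79.84%

79.84%


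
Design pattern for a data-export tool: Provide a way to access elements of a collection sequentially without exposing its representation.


This matches the Iterator pattern

Iterator


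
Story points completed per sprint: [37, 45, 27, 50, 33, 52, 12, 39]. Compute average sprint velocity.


Formula: Avg velocity = Total points / Number of sprints
Points: [37, 45, 27, 50, 33, 52, 12, 39]
Sum = 37 + 45 + 27 + 50 + 33 + 52 + 12 + 39 = 295
Avg velocity = 295 / 8 = 36.88 points/sprint

36.88 points/sprint


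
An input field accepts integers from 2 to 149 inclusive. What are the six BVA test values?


Range: [2, 149]
Boundaries: just below min, min, min+1, max-1, max, just above max
Values: [1, 2, 3, 148, 149, 150]

[1, 2, 3, 148, 149, 150]


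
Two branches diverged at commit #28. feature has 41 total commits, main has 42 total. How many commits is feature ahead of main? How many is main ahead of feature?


Common ancestor: commit #28
feature commits after divergence: 41 - 28 = 13
main commits after divergence: 42 - 28 = 14
feature is 13 commits ahead of main
main is 14 commits ahead of feature

feature ahead: 13, main ahead: 14


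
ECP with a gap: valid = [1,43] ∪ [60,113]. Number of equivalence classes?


Valid ranges: [1,43] and [60,113]
Class 1: x < 1 — invalid
Class 2: 1 ≤ x ≤ 43 — valid
Class 3: 43 < x < 60 — invalid (gap between ranges)
Class 4: 60 ≤ x ≤ 113 — valid
Class 5: x > 113 — invalid
Total equivalence classes: 5

5 equivalence classes


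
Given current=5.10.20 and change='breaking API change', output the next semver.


Current: 5.10.20
Change category: 'breaking API change' → major bump
SemVer rule: major bump → increment MAJOR, reset MINOR and PATCH to 0
New: 6.0.0

6.0.0


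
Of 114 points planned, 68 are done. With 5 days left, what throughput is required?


Formula: Required rate = Remaining points / Days left
Remaining = 114 - 68 = 46 points
Required rate = 46 / 5 = 9.2 points/day

9.2 points/day


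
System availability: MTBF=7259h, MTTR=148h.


Availability = MTBF / (MTBF + MTTR)
Availability = 7259 / (7259 + 148)
Availability = 7259 / 7407
Availability = 98.0019%

98.0019%


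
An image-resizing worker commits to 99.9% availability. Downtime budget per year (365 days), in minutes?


Formula: allowed downtime = period * (100 - SLA) / 100
Period (year (365 days)) = 525600 minutes
Unavailability fraction = (100 - 99.9) / 100
Allowed downtime = 525600 * (100 - 99.9) / 100
Allowed downtime = 525.6 minutes

525.6 minutes


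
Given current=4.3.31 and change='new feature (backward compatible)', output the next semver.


Current: 4.3.31
Change category: 'new feature (backward compatible)' → minor bump
SemVer rule: minor bump → increment MINOR, reset PATCH to 0 (MAJOR unchanged)
New: 4.4.0

4.4.0


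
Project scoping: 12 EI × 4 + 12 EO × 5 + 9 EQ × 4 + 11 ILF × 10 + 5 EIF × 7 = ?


UFP = EI*4 + EO*5 + EQ*4 + ILF*10 + EIF*7
UFP = 12*4 + 12*5 + 9*4 + 11*10 + 5*7
UFP = 48 + 60 + 36 + 110 + 35
UFP = 289

289


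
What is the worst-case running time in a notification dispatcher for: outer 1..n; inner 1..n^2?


Reasoning: n times n^2
Complexity: O(n^3)

O(n^3)


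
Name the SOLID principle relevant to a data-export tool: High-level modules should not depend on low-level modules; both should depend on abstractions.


This describes the Dependency Inversion Principle (DIP)

Dependency Inversion Principle (DIP)


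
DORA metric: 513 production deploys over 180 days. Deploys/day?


Formula: deployments per day = releases / days
= 513 / 180
= 2.85 deploys/day
(equivalently, 19.95 deploys/week)

2.85 deploys/day


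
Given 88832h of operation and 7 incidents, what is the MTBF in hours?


Formula: MTBF = Total operating time / Number of failures
MTBF = 88832 / 7
MTBF = 12690.29 hours

12690.29 hours


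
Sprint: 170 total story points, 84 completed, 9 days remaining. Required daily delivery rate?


Formula: Required rate = Remaining points / Days left
Remaining = 170 - 84 = 86 points
Required rate = 86 / 9 = 9.56 points/day

9.56 points/day


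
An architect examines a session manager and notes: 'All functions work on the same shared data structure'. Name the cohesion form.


Reasoning: Functions share data
Type: Communicational cohesion

Communicational cohesion


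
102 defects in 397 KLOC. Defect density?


Defect density = defects / KLOC
Defect density = 102 / 397
Defect density = 0.257 defects/KLOC

0.257 defects/KLOC


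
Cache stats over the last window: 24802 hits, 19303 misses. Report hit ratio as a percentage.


Formula: hit rate = hits / (hits + misses) * 100
hit rate = 24802 / (24802 + 19303) * 100
hit rate = 24802 / 44105 * 100
hit rate = 56.23%

56.23%


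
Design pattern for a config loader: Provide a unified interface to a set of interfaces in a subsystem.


This matches the Facade pattern

Facade


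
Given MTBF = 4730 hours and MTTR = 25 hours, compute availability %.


Availability = MTBF / (MTBF + MTTR)
Availability = 4730 / (4730 + 25)
Availability = 4730 / 4755
Availability = 99.4742%

99.4742%


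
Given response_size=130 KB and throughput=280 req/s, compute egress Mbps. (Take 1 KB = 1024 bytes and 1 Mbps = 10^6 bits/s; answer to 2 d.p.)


Formula: Mbps = payload_bytes * RPS * 8 / 1e6
Payload per request = 130 KB = 130 * 1024 = 133120 bytes
Total bytes/sec = 133120 * 280 = 37273600
Total bits/sec = 37273600 * 8 = 298188800
Mbps = 298188800 / 1e6 = 298.19

298.19 Mbps


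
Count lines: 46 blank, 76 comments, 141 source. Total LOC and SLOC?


Total LOC = blank + comment + code
Total LOC = 46 + 76 + 141 = 263
SLOC (source only) = code = 141

Total LOC: 263, SLOC: 141


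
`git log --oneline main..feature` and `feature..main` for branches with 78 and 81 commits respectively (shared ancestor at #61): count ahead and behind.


Common ancestor: commit #61
feature commits after divergence: 78 - 61 = 17
main commits after divergence: 81 - 61 = 20
feature is 17 commits ahead of main
main is 20 commits ahead of feature

feature ahead: 17, main ahead: 20


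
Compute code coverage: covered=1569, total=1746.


Coverage = covered / total * 100
Coverage = 1569 / 1746 * 100
Coverage = 89.86%

89.86%


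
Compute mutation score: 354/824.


Mutation score = killed / total * 100
Mutation score = 354 / 824 * 100
Mutation score = 42.96%

42.96%


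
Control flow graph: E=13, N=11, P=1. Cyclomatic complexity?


Formula: V(G) = E - N + 2P
V(G) = 13 - 11 + 2*1
V(G) = 2 + 2
V(G) = 4

4


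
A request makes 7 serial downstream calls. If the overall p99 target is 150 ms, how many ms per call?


Formula: per_stage = total_budget / stages
per_stage = 150 / 7
per_stage = 21.43 ms

21.43 ms


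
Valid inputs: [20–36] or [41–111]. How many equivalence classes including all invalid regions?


Valid ranges: [20,36] and [41,111]
Class 1: x < 20 — invalid
Class 2: 20 ≤ x ≤ 36 — valid
Class 3: 36 < x < 41 — invalid (gap between ranges)
Class 4: 41 ≤ x ≤ 111 — valid
Class 5: x > 111 — invalid
Total equivalence classes: 5

5 equivalence classes


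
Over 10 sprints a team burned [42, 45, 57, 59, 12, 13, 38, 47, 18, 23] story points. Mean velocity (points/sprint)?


Formula: Avg velocity = Total points / Number of sprints
Points: [42, 45, 57, 59, 12, 13, 38, 47, 18, 23]
Sum = 42 + 45 + 57 + 59 + 12 + 13 + 38 + 47 + 18 + 23 = 354
Avg velocity = 354 / 10 = 35.4 points/sprint

35.4 points/sprint


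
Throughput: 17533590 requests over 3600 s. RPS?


Formula: throughput = requests / seconds
throughput = 17533590 / 3600
throughput = 4870.44 requests/second

4870.44 requests/second


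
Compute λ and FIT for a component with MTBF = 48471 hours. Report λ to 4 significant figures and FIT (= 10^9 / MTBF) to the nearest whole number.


Formula: λ = 1 / MTBF; FIT = λ × 1e9 = 1e9 / MTBF
λ = 1 / 48471 ≈ 2.063e-05 failures/hour
FIT = 1e9 / 48471 ≈ 20631 failures per 1e9 hours (nearest whole number)

λ = 2.063e-05 /h, FIT = 20631


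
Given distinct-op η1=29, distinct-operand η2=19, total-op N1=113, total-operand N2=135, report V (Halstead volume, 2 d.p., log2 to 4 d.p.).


Formula: V = N * log2(η), where N = N1 + N2 and η = η1 + η2
η = 29 + 19 = 48
N = 113 + 135 = 248
log2(48) ≈ 5.5850
V = 248 * 5.5850 = 1385.08

1385.08


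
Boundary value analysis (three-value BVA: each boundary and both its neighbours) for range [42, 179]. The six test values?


Range: [42, 179]
Boundaries: just below min, min, min+1, max-1, max, just above max
Values: [41, 42, 43, 178, 179, 180]

[41, 42, 43, 178, 179, 180]


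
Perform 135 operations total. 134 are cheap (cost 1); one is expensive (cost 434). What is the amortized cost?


Formula: Amortized cost = Total cost / Operations
Total cost = (134 * 1) + (1 * 434)
Total cost = 134 + 434 = 568
Amortized = 568 / 135 = 4.2074

4.2074


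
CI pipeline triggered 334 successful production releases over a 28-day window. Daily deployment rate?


Formula: deployments per day = releases / days
= 334 / 28
= 11.929 deploys/day
(equivalently, 83.5 deploys/week)

11.929 deploys/day


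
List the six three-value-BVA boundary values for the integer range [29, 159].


Range: [29, 159]
Boundaries: just below min, min, min+1, max-1, max, just above max
Values: [28, 29, 30, 158, 159, 160]

[28, 29, 30, 158, 159, 160]


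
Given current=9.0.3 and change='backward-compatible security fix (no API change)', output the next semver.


Current: 9.0.3
Change category: 'backward-compatible security fix (no API change)' → patch bump
SemVer rule: patch bump → increment PATCH (MAJOR and MINOR unchanged)
New: 9.0.4

9.0.4


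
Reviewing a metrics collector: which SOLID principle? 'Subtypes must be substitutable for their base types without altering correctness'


This describes the Liskov Substitution Principle (LSP)

Liskov Substitution Principle (LSP)


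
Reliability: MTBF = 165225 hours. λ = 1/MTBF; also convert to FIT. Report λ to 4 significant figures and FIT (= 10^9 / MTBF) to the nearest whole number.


Formula: λ = 1 / MTBF; FIT = λ × 1e9 = 1e9 / MTBF
λ = 1 / 165225 ≈ 6.052e-06 failures/hour
FIT = 1e9 / 165225 ≈ 6052 failures per 1e9 hours (nearest whole number)

λ = 6.052e-06 /h, FIT = 6052


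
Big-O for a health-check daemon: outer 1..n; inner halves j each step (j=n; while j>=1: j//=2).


Reasoning: n times log n
Complexity: O(n log n)

O(n log n)


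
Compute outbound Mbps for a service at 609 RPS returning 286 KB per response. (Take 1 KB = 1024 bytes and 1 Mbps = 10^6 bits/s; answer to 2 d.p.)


Formula: Mbps = payload_bytes * RPS * 8 / 1e6
Payload per request = 286 KB = 286 * 1024 = 292864 bytes
Total bytes/sec = 292864 * 609 = 178354176
Total bits/sec = 178354176 * 8 = 1426833408
Mbps = 1426833408 / 1e6 = 1426.83

1426.83 Mbps


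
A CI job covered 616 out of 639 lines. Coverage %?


Coverage = covered / total * 100
Coverage = 616 / 639 * 100
Coverage = 96.4%

96.4%


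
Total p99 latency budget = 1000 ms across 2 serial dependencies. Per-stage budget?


Formula: per_stage = total_budget / stages
per_stage = 1000 / 2
per_stage = 500.0 ms

500.0 ms


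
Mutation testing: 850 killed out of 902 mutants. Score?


Mutation score = killed / total * 100
Mutation score = 850 / 902 * 100
Mutation score = 94.24%

94.24%


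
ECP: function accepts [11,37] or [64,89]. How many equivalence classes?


Valid ranges: [11,37] and [64,89]
Class 1: x < 11 — invalid
Class 2: 11 ≤ x ≤ 37 — valid
Class 3: 37 < x < 64 — invalid (gap between ranges)
Class 4: 64 ≤ x ≤ 89 — valid
Class 5: x > 89 — invalid
Total equivalence classes: 5

5 equivalence classes


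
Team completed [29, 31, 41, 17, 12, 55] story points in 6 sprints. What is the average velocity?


Formula: Avg velocity = Total points / Number of sprints
Points: [29, 31, 41, 17, 12, 55]
Sum = 29 + 31 + 41 + 17 + 12 + 55 = 185
Avg velocity = 185 / 6 = 30.83 points/sprint

30.83 points/sprint


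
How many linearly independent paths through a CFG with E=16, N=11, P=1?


Formula: V(G) = E - N + 2P
V(G) = 16 - 11 + 2*1
V(G) = 5 + 2
V(G) = 7

7


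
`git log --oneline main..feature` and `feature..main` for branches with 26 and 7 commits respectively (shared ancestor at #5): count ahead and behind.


Common ancestor: commit #5
feature commits after divergence: 26 - 5 = 21
main commits after divergence: 7 - 5 = 2
feature is 21 commits ahead of main
main is 2 commits ahead of feature

feature ahead: 21, main ahead: 2


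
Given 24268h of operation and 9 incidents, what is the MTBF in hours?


Formula: MTBF = Total operating time / Number of failures
MTBF = 24268 / 9
MTBF = 2696.44 hours

2696.44 hours


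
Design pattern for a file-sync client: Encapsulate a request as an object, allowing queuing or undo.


This matches the Command pattern

Command


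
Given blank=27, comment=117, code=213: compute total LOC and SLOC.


Total LOC = blank + comment + code
Total LOC = 27 + 117 + 213 = 357
SLOC (source only) = code = 213

Total LOC: 357, SLOC: 213


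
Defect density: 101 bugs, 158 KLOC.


Defect density = defects / KLOC
Defect density = 101 / 158
Defect density = 0.639 defects/KLOC

0.639 defects/KLOC


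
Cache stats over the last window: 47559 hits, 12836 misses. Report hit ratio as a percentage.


Formula: hit rate = hits / (hits + misses) * 100
hit rate = 47559 / (47559 + 12836) * 100
hit rate = 47559 / 60395 * 100
hit rate = 78.75%

78.75%


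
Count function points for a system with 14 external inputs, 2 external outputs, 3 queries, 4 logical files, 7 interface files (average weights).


UFP = EI*4 + EO*5 + EQ*4 + ILF*10 + EIF*7
UFP = 14*4 + 2*5 + 3*4 + 4*10 + 7*7
UFP = 56 + 10 + 12 + 40 + 49
UFP = 167

167


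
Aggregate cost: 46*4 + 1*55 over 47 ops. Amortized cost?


Formula: Amortized cost = Total cost / Operations
Total cost = (46 * 4) + (1 * 55)
Total cost = 184 + 55 = 239
Amortized = 239 / 47 = 5.0851

5.0851


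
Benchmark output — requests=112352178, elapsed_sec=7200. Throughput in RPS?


Formula: throughput = requests / seconds
throughput = 112352178 / 7200
throughput = 15604.47 requests/second

15604.47 requests/second


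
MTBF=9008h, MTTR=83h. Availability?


Availability = MTBF / (MTBF + MTTR)
Availability = 9008 / (9008 + 83)
Availability = 9008 / 9091
Availability = 99.087%

99.087%


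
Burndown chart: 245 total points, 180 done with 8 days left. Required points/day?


Formula: Required rate = Remaining points / Days left
Remaining = 245 - 180 = 65 points
Required rate = 65 / 8 = 8.13 points/day

8.13 points/day


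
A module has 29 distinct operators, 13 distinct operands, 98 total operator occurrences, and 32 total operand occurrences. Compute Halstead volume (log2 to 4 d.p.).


Formula: V = N * log2(η), where N = N1 + N2 and η = η1 + η2
η = 29 + 13 = 42
N = 98 + 32 = 130
log2(42) ≈ 5.3923
V = 130 * 5.3923 = 701.00

701.00


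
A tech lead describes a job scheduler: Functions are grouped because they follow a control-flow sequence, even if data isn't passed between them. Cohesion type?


Reasoning: Grouped by order of execution within a routine, not by data flow
Type: Procedural cohesion

Procedural cohesion


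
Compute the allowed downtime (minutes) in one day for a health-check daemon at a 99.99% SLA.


Formula: allowed downtime = period * (100 - SLA) / 100
Period (day) = 1440 minutes
Unavailability fraction = (100 - 99.99) / 100
Allowed downtime = 1440 * (100 - 99.99) / 100
Allowed downtime = 0.144 minutes

0.144 minutes


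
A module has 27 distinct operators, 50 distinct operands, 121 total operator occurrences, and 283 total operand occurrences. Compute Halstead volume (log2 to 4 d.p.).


Formula: V = N * log2(η), where N = N1 + N2 and η = η1 + η2
η = 27 + 50 = 77
N = 121 + 283 = 404
log2(77) ≈ 6.2668
V = 404 * 6.2668 = 2531.79

2531.79


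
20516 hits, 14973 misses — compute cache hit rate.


Formula: hit rate = hits / (hits + misses) * 100
hit rate = 20516 / (20516 + 14973) * 100
hit rate = 20516 / 35489 * 100
hit rate = 57.81%

57.81%


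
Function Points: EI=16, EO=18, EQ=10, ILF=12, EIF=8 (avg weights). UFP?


UFP = EI*4 + EO*5 + EQ*4 + ILF*10 + EIF*7
UFP = 16*4 + 18*5 + 10*4 + 12*10 + 8*7
UFP = 64 + 90 + 40 + 120 + 56
UFP = 370

370


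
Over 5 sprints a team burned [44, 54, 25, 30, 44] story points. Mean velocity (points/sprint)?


Formula: Avg velocity = Total points / Number of sprints
Points: [44, 54, 25, 30, 44]
Sum = 44 + 54 + 25 + 30 + 44 = 197
Avg velocity = 197 / 5 = 39.4 points/sprint

39.4 points/sprint


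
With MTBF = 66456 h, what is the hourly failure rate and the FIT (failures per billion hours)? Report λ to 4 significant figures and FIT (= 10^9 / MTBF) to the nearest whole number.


Formula: λ = 1 / MTBF; FIT = λ × 1e9 = 1e9 / MTBF
λ = 1 / 66456 ≈ 1.505e-05 failures/hour
FIT = 1e9 / 66456 ≈ 15048 failures per 1e9 hours (nearest whole number)

λ = 1.505e-05 /h, FIT = 15048


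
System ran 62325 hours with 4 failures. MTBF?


Formula: MTBF = Total operating time / Number of failures
MTBF = 62325 / 4
MTBF = 15581.25 hours

15581.25 hours


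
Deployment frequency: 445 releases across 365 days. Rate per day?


Formula: deployments per day = releases / days
= 445 / 365
= 1.219 deploys/day
(equivalently, 8.53 deploys/week)

1.219 deploys/day


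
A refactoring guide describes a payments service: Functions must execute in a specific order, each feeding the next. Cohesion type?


Reasoning: Output of one is input to next
Type: Sequential cohesion

Sequential cohesion


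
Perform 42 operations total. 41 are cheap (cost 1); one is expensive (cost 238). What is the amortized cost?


Formula: Amortized cost = Total cost / Operations
Total cost = (41 * 1) + (1 * 238)
Total cost = 41 + 238 = 279
Amortized = 279 / 42 = 6.6429

6.6429


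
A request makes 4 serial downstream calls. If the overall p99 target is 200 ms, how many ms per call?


Formula: per_stage = total_budget / stages
per_stage = 200 / 4
per_stage = 50.0 ms

50.0 ms


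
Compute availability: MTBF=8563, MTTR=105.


Availability = MTBF / (MTBF + MTTR)
Availability = 8563 / (8563 + 105)
Availability = 8563 / 8668
Availability = 98.7886%

98.7886%


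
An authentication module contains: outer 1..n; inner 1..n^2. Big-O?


Reasoning: n times n^2
Complexity: O(n^3)

O(n^3)


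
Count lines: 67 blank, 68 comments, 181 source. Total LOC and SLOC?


Total LOC = blank + comment + code
Total LOC = 67 + 68 + 181 = 316
SLOC (source only) = code = 181

Total LOC: 316, SLOC: 181


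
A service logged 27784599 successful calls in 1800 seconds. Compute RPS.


Formula: throughput = requests / seconds
throughput = 27784599 / 1800
throughput = 15435.89 requests/second

15435.89 requests/second


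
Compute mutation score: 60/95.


Mutation score = killed / total * 100
Mutation score = 60 / 95 * 100
Mutation score = 63.16%

63.16%


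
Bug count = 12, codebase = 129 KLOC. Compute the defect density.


Defect density = defects / KLOC
Defect density = 12 / 129
Defect density = 0.093 defects/KLOC

0.093 defects/KLOC


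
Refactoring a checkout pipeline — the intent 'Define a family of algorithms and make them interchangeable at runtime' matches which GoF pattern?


This matches the Strategy pattern

Strategy


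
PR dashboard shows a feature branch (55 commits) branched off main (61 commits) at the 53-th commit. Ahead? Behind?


Common ancestor: commit #53
feature commits after divergence: 55 - 53 = 2
main commits after divergence: 61 - 53 = 8
feature is 2 commits ahead of main
main is 8 commits ahead of feature

feature ahead: 2, main ahead: 8


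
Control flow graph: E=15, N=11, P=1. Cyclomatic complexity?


Formula: V(G) = E - N + 2P
V(G) = 15 - 11 + 2*1
V(G) = 4 + 2
V(G) = 6

6


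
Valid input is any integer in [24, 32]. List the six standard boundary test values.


Range: [24, 32]
Boundaries: just below min, min, min+1, max-1, max, just above max
Values: [23, 24, 25, 31, 32, 33]

[23, 24, 25, 31, 32, 33]


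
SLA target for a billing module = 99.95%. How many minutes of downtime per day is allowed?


Formula: allowed downtime = period * (100 - SLA) / 100
Period (day) = 1440 minutes
Unavailability fraction = (100 - 99.95) / 100
Allowed downtime = 1440 * (100 - 99.95) / 100
Allowed downtime = 0.72 minutes

0.72 minutes


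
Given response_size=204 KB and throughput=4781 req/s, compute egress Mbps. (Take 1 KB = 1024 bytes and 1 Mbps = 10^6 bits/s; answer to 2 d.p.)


Formula: Mbps = payload_bytes * RPS * 8 / 1e6
Payload per request = 204 KB = 204 * 1024 = 208896 bytes
Total bytes/sec = 208896 * 4781 = 998731776
Total bits/sec = 998731776 * 8 = 7989854208
Mbps = 7989854208 / 1e6 = 7989.85

7989.85 Mbps


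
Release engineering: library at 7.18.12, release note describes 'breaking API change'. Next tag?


Current: 7.18.12
Change category: 'breaking API change' → major bump
SemVer rule: major bump → increment MAJOR, reset MINOR and PATCH to 0
New: 8.0.0

8.0.0
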